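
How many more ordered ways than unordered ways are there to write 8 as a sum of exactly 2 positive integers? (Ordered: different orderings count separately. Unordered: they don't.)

Ordered (compositions into 2 parts): C(7,1) = 7.
Unordered (partitions into 2 parts): 4.
Difference: 7 − 4 = 3.

3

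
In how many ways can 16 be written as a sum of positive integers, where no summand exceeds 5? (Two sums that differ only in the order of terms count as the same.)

101

Enumerating by decreasing first part gives 101 partitions in all.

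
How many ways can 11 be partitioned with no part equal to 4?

A partial list (first 12 by largest part):
11
10, 1
9, 2
9, 1, 1
8, 3
8, 2, 1
8, 1, 1, 1
7, 3, 1
7, 2, 2
7, 2, 1, 1
7, 1, 1, 1, 1
6, 5
…and 29 more, for 41 total.

41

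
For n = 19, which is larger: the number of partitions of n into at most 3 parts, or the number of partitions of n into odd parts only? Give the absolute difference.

Partitions of 19 into at most 3 parts: 40.
Partitions of 19 into odd parts only: 54.
|40 − 54| = 14.

14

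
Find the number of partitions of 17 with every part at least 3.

The partitions of 17 that satisfy the conditions:
17
3,14
4,13
5,12
6,11
3,3,11
7,10
3,4,10
8,9
3,5,9
4,4,9
3,6,8
4,5,8
3,3,3,8
3,7,7
4,6,7
5,5,7
3,3,4,7
5,6,6
3,3,5,6
3,4,4,6
3,4,5,5
4,4,4,5
3,3,3,3,5
3,3,3,4,4
Counting gives 25.

25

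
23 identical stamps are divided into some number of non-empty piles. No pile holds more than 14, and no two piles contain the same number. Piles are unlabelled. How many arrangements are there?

79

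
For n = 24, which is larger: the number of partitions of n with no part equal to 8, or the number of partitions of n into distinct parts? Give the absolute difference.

Partitions of 24 with no part equal to 8: 1344.
Partitions of 24 into distinct parts: 122.
|1344 − 122| = 1222.

1222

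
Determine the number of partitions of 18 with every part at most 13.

373

There are 373 such partitions.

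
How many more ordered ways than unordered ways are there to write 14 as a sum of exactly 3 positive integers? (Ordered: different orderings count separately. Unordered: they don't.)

62

Compositions: C(13,2) = 78.
Unordered (partitions into 3 parts): 16.
Difference: 78 − 16 = 62.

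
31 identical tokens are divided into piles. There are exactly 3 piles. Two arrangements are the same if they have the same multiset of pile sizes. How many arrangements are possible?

80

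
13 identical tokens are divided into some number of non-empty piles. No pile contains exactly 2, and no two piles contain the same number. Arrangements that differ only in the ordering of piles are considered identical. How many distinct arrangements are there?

11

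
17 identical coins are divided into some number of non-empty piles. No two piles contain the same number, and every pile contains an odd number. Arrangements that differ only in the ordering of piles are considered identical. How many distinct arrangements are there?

5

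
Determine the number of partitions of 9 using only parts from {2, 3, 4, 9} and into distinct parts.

2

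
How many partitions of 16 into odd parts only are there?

A partial list (first 12 by largest part):
15, 1
13, 3
13, 1, 1, 1
11, 5
11, 3, 1, 1
11, 1, 1, 1, 1, 1
9, 7
9, 5, 1, 1
9, 3, 3, 1
9, 3, 1, 1, 1, 1
9, 1, 1, 1, 1, 1, 1, 1
7, 7, 1, 1
…and 20 more, for 32 total.

32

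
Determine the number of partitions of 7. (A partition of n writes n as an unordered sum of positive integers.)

Listing the qualifying partitions of 7:
7
6,1
5,2
5,1,1
4,3
4,2,1
4,1,1,1
3,3,1
3,2,2
3,2,1,1
3,1,1,1,1
2,2,2,1
2,2,1,1,1
2,1,1,1,1,1
1,1,1,1,1,1,1
That's 15 in total.

15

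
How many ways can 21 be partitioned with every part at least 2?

165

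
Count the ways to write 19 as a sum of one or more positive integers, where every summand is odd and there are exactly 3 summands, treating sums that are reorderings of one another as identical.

10

The partitions of 19 that satisfy the conditions:
17, 1, 1
15, 3, 1
13, 5, 1
13, 3, 3
11, 7, 1
11, 5, 3
9, 9, 1
9, 7, 3
9, 5, 5
7, 7, 5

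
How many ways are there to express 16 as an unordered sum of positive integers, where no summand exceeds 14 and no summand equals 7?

199

Systematic enumeration (by largest part, then next-largest, …) yields 199.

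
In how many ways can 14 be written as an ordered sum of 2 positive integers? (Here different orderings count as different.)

13

By stars and bars with positive parts, the count is C(13,1) = 13.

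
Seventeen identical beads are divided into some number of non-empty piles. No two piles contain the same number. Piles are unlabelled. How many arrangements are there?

A partial list (first 12 by largest part):
17
16, 1
15, 2
14, 3
14, 2, 1
13, 4
13, 3, 1
12, 5
12, 4, 1
12, 3, 2
11, 6
11, 5, 1
…and 26 more, for 38 total.

38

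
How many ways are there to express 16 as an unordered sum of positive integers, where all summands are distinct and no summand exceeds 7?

Listing the qualifying partitions of 16:
7 + 6 + 3
7 + 6 + 2 + 1
7 + 5 + 4
7 + 5 + 3 + 1
7 + 4 + 3 + 2
6 + 5 + 4 + 1
6 + 5 + 3 + 2
6 + 4 + 3 + 2 + 1

8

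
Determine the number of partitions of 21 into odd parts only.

76

Counting exhaustively, 76 partitions satisfy the conditions.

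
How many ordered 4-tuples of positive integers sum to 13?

220

Place 3 bars in the 12 internal gaps of a row of 13 dots: C(12,3) = 220.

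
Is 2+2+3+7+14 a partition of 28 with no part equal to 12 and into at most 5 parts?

Yes

The parts sum to 28, and the condition 'no summand equals 12' holds; the condition 'there are at most 5 summands' holds.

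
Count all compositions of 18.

131072

Each of the 17 gaps between 18 units is either a break or not: 2^17 = 131072.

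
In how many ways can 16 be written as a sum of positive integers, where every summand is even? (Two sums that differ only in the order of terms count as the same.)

22

They are:
16
2+14
4+12
2+2+12
6+10
2+4+10
2+2+2+10
8+8
2+6+8
4+4+8
2+2+4+8
2+2+2+2+8
4+6+6
2+2+6+6
2+4+4+6
2+2+2+4+6
2+2+2+2+2+6
4+4+4+4
2+2+4+4+4
2+2+2+2+4+4
2+2+2+2+2+2+4
2+2+2+2+2+2+2+2
That's 22 in total.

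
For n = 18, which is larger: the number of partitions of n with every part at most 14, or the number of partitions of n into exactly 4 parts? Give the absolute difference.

331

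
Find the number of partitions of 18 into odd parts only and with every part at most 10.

There are too many to list fully; the first 12 (by largest part) are:
9, 9
9, 7, 1, 1
9, 5, 3, 1
9, 5, 1, 1, 1, 1
9, 3, 3, 3
9, 3, 3, 1, 1, 1
9, 3, 1, 1, 1, 1, 1, 1
9, 1, 1, 1, 1, 1, 1, 1, 1, 1
7, 7, 3, 1
7, 7, 1, 1, 1, 1
7, 5, 5, 1
7, 5, 3, 3
…and 23 more, for 35 total.

35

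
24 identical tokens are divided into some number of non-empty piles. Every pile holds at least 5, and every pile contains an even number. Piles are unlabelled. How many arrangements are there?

Listing the qualifying partitions of 24:
24
18, 6
16, 8
14, 10
12, 12
12, 6, 6
10, 8, 6
8, 8, 8
6, 6, 6, 6
That's 9 in total.

9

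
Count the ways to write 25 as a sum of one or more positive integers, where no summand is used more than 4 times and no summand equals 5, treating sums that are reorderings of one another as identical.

Counting exhaustively, 748 partitions satisfy the conditions.

748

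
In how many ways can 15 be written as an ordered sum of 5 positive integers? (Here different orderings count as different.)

1001

By stars and bars with positive parts, the count is C(14,4) = 1001.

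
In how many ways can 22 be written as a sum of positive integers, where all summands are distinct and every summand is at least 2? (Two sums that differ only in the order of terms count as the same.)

There are too many to list fully; the first 12 (by largest part) are:
22
20+2
19+3
18+4
17+5
17+3+2
16+6
16+4+2
15+7
15+5+2
15+4+3
14+8
…and 36 more, for 48 total.

48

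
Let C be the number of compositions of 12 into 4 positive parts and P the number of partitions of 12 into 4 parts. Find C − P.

150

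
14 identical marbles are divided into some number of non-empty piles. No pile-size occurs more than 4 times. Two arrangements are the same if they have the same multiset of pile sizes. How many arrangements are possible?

100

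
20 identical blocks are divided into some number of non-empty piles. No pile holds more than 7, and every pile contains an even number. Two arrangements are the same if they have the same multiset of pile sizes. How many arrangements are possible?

Enumerating:
6 + 6 + 6 + 2
6 + 6 + 4 + 4
6 + 6 + 4 + 2 + 2
6 + 6 + 2 + 2 + 2 + 2
6 + 4 + 4 + 4 + 2
6 + 4 + 4 + 2 + 2 + 2
6 + 4 + 2 + 2 + 2 + 2 + 2
6 + 2 + 2 + 2 + 2 + 2 + 2 + 2
4 + 4 + 4 + 4 + 4
4 + 4 + 4 + 4 + 2 + 2
4 + 4 + 4 + 2 + 2 + 2 + 2
4 + 4 + 2 + 2 + 2 + 2 + 2 + 2
4 + 2 + 2 + 2 + 2 + 2 + 2 + 2 + 2
2 + 2 + 2 + 2 + 2 + 2 + 2 + 2 + 2 + 2
That's 14 in total.

14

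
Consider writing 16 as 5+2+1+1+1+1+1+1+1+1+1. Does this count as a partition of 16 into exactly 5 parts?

The parts sum to 16, and the condition 'there are exactly 5 summands' is violated.

No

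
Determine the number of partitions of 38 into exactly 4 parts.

411

A full systematic count gives 411.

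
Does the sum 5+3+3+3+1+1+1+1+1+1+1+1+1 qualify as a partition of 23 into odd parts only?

Yes

The parts sum to 23, and the condition 'every summand is odd' holds.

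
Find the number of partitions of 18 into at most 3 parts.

37

There are too many to list fully; the first 12 (by largest part) are:
18
1+17
2+16
1+1+16
3+15
1+2+15
4+14
1+3+14
2+2+14
5+13
1+4+13
2+3+13
…and 25 more, for 37 total.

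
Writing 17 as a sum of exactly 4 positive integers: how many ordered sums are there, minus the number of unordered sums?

521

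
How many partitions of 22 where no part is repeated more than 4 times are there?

628

There are 628 such partitions.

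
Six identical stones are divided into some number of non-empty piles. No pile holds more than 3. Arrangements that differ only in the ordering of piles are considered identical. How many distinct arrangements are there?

7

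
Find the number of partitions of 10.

42

A partial list (first 12 by largest part):
10
9, 1
8, 2
8, 1, 1
7, 3
7, 2, 1
7, 1, 1, 1
6, 4
6, 3, 1
6, 2, 2
6, 2, 1, 1
6, 1, 1, 1, 1
…and 30 more, for 42 total.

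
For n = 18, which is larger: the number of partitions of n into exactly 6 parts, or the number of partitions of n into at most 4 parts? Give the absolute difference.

26

Partitions of 18 into exactly 6 parts: 58.
Partitions of 18 into at most 4 parts: 84.
|58 − 84| = 26.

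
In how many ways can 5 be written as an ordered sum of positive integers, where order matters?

Each of the 4 gaps between 5 units is either a break or not: 2^4 = 16.

16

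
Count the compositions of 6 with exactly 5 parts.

By stars and bars with positive parts, the count is C(5,4) = 5.

5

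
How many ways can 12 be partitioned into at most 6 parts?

A partial list (first 12 by largest part):
12
11 + 1
10 + 2
10 + 1 + 1
9 + 3
9 + 2 + 1
9 + 1 + 1 + 1
8 + 4
8 + 3 + 1
8 + 2 + 2
8 + 2 + 1 + 1
8 + 1 + 1 + 1 + 1
…and 46 more, for 58 total.

58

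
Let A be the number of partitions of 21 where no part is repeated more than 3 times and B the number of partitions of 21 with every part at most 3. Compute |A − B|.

347

Partitions of 21 where no part is repeated more than 3 times: 395.
Partitions of 21 with every part at most 3: 48.
|395 − 48| = 347.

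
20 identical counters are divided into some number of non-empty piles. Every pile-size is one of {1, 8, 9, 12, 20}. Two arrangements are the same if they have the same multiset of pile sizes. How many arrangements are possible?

Listing the qualifying partitions of 20:
20
12+8
12+1+1+1+1+1+1+1+1
9+9+1+1
9+8+1+1+1
9+1+1+1+1+1+1+1+1+1+1+1
8+8+1+1+1+1
8+1+1+1+1+1+1+1+1+1+1+1+1
1+1+1+1+1+1+1+1+1+1+1+1+1+1+1+1+1+1+1+1

9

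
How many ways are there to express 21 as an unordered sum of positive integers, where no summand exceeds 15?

773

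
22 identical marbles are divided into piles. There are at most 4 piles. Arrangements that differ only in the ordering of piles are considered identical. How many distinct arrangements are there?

136

Enumerating by decreasing first part gives 136 partitions in all.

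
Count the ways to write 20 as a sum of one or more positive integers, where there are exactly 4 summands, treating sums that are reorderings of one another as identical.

A partial list (first 12 by largest part):
17, 1, 1, 1
16, 2, 1, 1
15, 3, 1, 1
15, 2, 2, 1
14, 4, 1, 1
14, 3, 2, 1
14, 2, 2, 2
13, 5, 1, 1
13, 4, 2, 1
13, 3, 3, 1
13, 3, 2, 2
12, 6, 1, 1
…and 52 more, for 64 total.

64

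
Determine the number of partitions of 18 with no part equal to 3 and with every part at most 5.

57

A partial list (first 12 by largest part):
5, 5, 5, 2, 1
5, 5, 5, 1, 1, 1
5, 5, 4, 4
5, 5, 4, 2, 2
5, 5, 4, 2, 1, 1
5, 5, 4, 1, 1, 1, 1
5, 5, 2, 2, 2, 2
5, 5, 2, 2, 2, 1, 1
5, 5, 2, 2, 1, 1, 1, 1
5, 5, 2, 1, 1, 1, 1, 1, 1
5, 5, 1, 1, 1, 1, 1, 1, 1, 1
5, 4, 4, 4, 1
…and 45 more, for 57 total.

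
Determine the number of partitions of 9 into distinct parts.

The partitions of 9 that satisfy the conditions:
9
8 + 1
7 + 2
6 + 3
6 + 2 + 1
5 + 4
5 + 3 + 1
4 + 3 + 2

8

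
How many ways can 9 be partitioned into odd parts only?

Listing the qualifying partitions of 9:
9
1+1+7
1+3+5
1+1+1+1+5
3+3+3
1+1+1+3+3
1+1+1+1+1+1+3
1+1+1+1+1+1+1+1+1
Counting gives 8.

8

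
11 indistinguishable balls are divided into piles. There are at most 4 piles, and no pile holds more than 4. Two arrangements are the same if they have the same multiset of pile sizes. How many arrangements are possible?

5

Listing the qualifying partitions of 11:
4+4+3
4+4+2+1
4+3+3+1
4+3+2+2
3+3+3+2
That's 5 in total.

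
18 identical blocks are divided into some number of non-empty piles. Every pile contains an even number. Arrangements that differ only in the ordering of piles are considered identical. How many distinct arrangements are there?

A partial list (first 12 by largest part):
18
16,2
14,4
14,2,2
12,6
12,4,2
12,2,2,2
10,8
10,6,2
10,4,4
10,4,2,2
10,2,2,2,2
…and 18 more, for 30 total.

30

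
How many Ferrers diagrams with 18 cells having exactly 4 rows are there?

47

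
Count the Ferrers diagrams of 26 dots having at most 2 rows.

14

Enumerating:
26
1,25
2,24
3,23
4,22
5,21
6,20
7,19
8,18
9,17
10,16
11,15
12,14
13,13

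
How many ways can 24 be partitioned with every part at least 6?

16

They are:
24
18, 6
17, 7
16, 8
15, 9
14, 10
13, 11
12, 12
12, 6, 6
11, 7, 6
10, 8, 6
10, 7, 7
9, 9, 6
9, 8, 7
8, 8, 8
6, 6, 6, 6
Counting gives 16.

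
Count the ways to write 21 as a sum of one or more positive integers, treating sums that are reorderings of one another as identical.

792

There are 792 such partitions.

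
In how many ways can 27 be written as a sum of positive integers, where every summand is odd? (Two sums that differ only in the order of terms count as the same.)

There are 192 such partitions.

192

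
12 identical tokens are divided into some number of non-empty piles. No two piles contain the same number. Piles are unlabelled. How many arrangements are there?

15

Enumerating:
12
11, 1
10, 2
9, 3
9, 2, 1
8, 4
8, 3, 1
7, 5
7, 4, 1
7, 3, 2
6, 5, 1
6, 4, 2
6, 3, 2, 1
5, 4, 3
5, 4, 2, 1
Counting gives 15.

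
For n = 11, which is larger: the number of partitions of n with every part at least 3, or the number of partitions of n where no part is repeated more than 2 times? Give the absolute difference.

Partitions of 11 with every part at least 3: 6.
Partitions of 11 where no part is repeated more than 2 times: 27.
|6 − 27| = 21.

21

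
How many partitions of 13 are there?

Direct enumeration gives 101 partitions.

101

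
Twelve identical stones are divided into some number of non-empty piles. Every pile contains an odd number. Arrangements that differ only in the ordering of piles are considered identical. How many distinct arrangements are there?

The partitions of 12 that satisfy the conditions:
11, 1
9, 3
9, 1, 1, 1
7, 5
7, 3, 1, 1
7, 1, 1, 1, 1, 1
5, 5, 1, 1
5, 3, 3, 1
5, 3, 1, 1, 1, 1
5, 1, 1, 1, 1, 1, 1, 1
3, 3, 3, 3
3, 3, 3, 1, 1, 1
3, 3, 1, 1, 1, 1, 1, 1
3, 1, 1, 1, 1, 1, 1, 1, 1, 1
1, 1, 1, 1, 1, 1, 1, 1, 1, 1, 1, 1
That's 15 in total.

15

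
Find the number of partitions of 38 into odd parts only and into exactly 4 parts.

72

Counting exhaustively, 72 partitions satisfy the conditions.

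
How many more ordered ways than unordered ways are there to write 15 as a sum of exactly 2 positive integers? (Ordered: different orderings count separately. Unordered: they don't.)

Compositions: C(14,1) = 14.
Partitions of 15 into exactly 2 parts: 7.
Difference: 14 − 7 = 7.

7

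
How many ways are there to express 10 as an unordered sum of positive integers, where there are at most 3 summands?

14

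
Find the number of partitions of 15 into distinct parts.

27

There are too many to list fully; the first 12 (by largest part) are:
15
14+1
13+2
12+3
12+2+1
11+4
11+3+1
10+5
10+4+1
10+3+2
9+6
9+5+1
…and 15 more, for 27 total.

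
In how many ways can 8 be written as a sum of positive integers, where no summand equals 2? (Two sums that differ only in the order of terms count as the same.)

Listing the qualifying partitions of 8:
8
7, 1
6, 1, 1
5, 3
5, 1, 1, 1
4, 4
4, 3, 1
4, 1, 1, 1, 1
3, 3, 1, 1
3, 1, 1, 1, 1, 1
1, 1, 1, 1, 1, 1, 1, 1

11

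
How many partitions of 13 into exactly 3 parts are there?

14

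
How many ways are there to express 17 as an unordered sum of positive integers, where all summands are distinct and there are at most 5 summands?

38

A partial list (first 12 by largest part):
17
16,1
15,2
14,3
14,2,1
13,4
13,3,1
12,5
12,4,1
12,3,2
11,6
11,5,1
…and 26 more, for 38 total.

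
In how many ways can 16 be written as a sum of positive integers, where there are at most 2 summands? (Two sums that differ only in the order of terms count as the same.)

Listing the qualifying partitions of 16:
16
15,1
14,2
13,3
12,4
11,5
10,6
9,7
8,8
Counting gives 9.

9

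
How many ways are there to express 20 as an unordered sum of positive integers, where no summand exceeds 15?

There are 615 such partitions.

615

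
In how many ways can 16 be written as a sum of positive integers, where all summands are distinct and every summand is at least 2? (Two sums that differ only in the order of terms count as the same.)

17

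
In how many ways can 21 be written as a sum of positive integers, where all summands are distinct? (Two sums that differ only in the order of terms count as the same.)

76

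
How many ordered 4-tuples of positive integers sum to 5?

4

Equivalently, choose which 3 of the 4 gaps become plus signs: C(4,3) = 4.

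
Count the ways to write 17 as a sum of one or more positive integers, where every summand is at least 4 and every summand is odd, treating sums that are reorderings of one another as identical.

2

The partitions of 17 that satisfy the conditions:
17
7 + 5 + 5
Counting gives 2.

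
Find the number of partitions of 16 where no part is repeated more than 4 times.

164

Counting exhaustively, 164 partitions satisfy the conditions.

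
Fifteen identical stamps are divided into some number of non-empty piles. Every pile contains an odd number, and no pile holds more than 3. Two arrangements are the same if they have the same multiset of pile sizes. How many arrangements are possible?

They are:
3 + 3 + 3 + 3 + 3
3 + 3 + 3 + 3 + 1 + 1 + 1
3 + 3 + 3 + 1 + 1 + 1 + 1 + 1 + 1
3 + 3 + 1 + 1 + 1 + 1 + 1 + 1 + 1 + 1 + 1
3 + 1 + 1 + 1 + 1 + 1 + 1 + 1 + 1 + 1 + 1 + 1 + 1
1 + 1 + 1 + 1 + 1 + 1 + 1 + 1 + 1 + 1 + 1 + 1 + 1 + 1 + 1

6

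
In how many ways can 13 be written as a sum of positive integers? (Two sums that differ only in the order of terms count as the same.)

Direct enumeration gives 101 partitions.

101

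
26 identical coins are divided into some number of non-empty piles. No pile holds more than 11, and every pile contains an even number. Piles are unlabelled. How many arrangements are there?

57

There are too many to list fully; the first 12 (by largest part) are:
10 + 10 + 6
10 + 10 + 4 + 2
10 + 10 + 2 + 2 + 2
10 + 8 + 8
10 + 8 + 6 + 2
10 + 8 + 4 + 4
10 + 8 + 4 + 2 + 2
10 + 8 + 2 + 2 + 2 + 2
10 + 6 + 6 + 4
10 + 6 + 6 + 2 + 2
10 + 6 + 4 + 4 + 2
10 + 6 + 4 + 2 + 2 + 2
…and 45 more, for 57 total.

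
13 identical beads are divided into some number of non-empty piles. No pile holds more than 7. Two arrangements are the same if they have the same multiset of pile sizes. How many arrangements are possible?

Enumerating by decreasing first part gives 82 partitions in all.

82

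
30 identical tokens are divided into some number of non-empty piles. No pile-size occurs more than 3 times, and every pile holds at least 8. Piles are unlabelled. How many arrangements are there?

16

They are:
30
22 + 8
21 + 9
20 + 10
19 + 11
18 + 12
17 + 13
16 + 14
15 + 15
14 + 8 + 8
13 + 9 + 8
12 + 10 + 8
12 + 9 + 9
11 + 11 + 8
11 + 10 + 9
10 + 10 + 10
Counting gives 16.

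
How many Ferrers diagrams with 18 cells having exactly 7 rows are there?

49

A partial list (first 12 by largest part):
1, 1, 1, 1, 1, 1, 12
1, 1, 1, 1, 1, 2, 11
1, 1, 1, 1, 1, 3, 10
1, 1, 1, 1, 2, 2, 10
1, 1, 1, 1, 1, 4, 9
1, 1, 1, 1, 2, 3, 9
1, 1, 1, 2, 2, 2, 9
1, 1, 1, 1, 1, 5, 8
1, 1, 1, 1, 2, 4, 8
1, 1, 1, 1, 3, 3, 8
1, 1, 1, 2, 2, 3, 8
1, 1, 2, 2, 2, 2, 8
…and 37 more, for 49 total.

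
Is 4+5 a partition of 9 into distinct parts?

The parts sum to 9, and the condition 'all summands are distinct' holds.

Yes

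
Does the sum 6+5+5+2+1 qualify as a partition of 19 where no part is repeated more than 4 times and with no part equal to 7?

The parts sum to 19, and the condition 'no summand is used more than 4 times' holds; the condition 'no summand equals 7' holds.

Yes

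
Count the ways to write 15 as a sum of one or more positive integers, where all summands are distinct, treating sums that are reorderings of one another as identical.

27

There are too many to list fully; the first 12 (by largest part) are:
15
1 + 14
2 + 13
3 + 12
1 + 2 + 12
4 + 11
1 + 3 + 11
5 + 10
1 + 4 + 10
2 + 3 + 10
6 + 9
1 + 5 + 9
…and 15 more, for 27 total.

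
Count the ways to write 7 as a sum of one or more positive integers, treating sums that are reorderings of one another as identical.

15

They are:
7
6,1
5,2
5,1,1
4,3
4,2,1
4,1,1,1
3,3,1
3,2,2
3,2,1,1
3,1,1,1,1
2,2,2,1
2,2,1,1,1
2,1,1,1,1,1
1,1,1,1,1,1,1
That's 15 in total.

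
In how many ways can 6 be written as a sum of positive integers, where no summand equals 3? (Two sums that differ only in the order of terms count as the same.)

The partitions of 6 that satisfy the conditions:
6
5, 1
4, 2
4, 1, 1
2, 2, 2
2, 2, 1, 1
2, 1, 1, 1, 1
1, 1, 1, 1, 1, 1
That's 8 in total.

8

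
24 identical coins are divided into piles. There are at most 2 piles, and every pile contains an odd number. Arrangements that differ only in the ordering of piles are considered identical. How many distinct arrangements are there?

They are:
23, 1
21, 3
19, 5
17, 7
15, 9
13, 11
That's 6 in total.

6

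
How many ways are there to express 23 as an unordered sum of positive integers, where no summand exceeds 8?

764

A full systematic count gives 764.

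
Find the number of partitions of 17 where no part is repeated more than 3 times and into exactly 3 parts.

24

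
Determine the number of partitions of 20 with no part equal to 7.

526

Counting exhaustively, 526 partitions satisfy the conditions.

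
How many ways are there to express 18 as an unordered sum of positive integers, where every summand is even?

30

A partial list (first 12 by largest part):
18
16+2
14+4
14+2+2
12+6
12+4+2
12+2+2+2
10+8
10+6+2
10+4+4
10+4+2+2
10+2+2+2+2
…and 18 more, for 30 total.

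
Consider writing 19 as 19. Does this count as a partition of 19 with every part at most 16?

The parts sum to 19, and the condition 'no summand exceeds 16' is violated.

No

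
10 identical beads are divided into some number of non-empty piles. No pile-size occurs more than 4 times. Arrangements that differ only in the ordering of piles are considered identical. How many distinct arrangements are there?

There are too many to list fully; the first 12 (by largest part) are:
10
9+1
8+2
8+1+1
7+3
7+2+1
7+1+1+1
6+4
6+3+1
6+2+2
6+2+1+1
6+1+1+1+1
…and 22 more, for 34 total.

34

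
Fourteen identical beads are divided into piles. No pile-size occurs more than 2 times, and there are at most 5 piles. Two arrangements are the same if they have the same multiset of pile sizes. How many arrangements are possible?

54

There are too many to list fully; the first 12 (by largest part) are:
14
13+1
12+2
12+1+1
11+3
11+2+1
10+4
10+3+1
10+2+2
10+2+1+1
9+5
9+4+1
…and 42 more, for 54 total.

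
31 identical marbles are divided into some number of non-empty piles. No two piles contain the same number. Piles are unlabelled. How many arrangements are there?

340

Counting exhaustively, 340 partitions satisfy the conditions.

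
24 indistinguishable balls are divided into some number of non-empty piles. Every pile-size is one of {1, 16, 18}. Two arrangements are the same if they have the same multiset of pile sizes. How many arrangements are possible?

3

The partitions of 24 that satisfy the conditions:
1+1+1+1+1+1+18
1+1+1+1+1+1+1+1+16
1+1+1+1+1+1+1+1+1+1+1+1+1+1+1+1+1+1+1+1+1+1+1+1
That's 3 in total.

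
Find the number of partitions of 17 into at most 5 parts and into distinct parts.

38

A partial list (first 12 by largest part):
17
16,1
15,2
14,3
14,2,1
13,4
13,3,1
12,5
12,4,1
12,3,2
11,6
11,5,1
…and 26 more, for 38 total.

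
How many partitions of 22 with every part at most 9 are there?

732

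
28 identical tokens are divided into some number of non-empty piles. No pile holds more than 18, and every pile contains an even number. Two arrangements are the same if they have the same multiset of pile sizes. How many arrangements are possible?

123

Direct enumeration gives 123 partitions.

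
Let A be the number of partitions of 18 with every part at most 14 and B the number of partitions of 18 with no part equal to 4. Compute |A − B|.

128

Partitions of 18 with every part at most 14: 378.
Partitions of 18 with no part equal to 4: 250.
|378 − 250| = 128.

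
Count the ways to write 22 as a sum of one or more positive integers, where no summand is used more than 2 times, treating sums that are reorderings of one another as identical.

297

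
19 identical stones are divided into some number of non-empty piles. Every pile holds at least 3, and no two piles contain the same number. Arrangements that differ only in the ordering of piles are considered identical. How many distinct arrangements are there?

17

Enumerating:
19
16,3
15,4
14,5
13,6
12,7
12,4,3
11,8
11,5,3
10,9
10,6,3
10,5,4
9,7,3
9,6,4
8,7,4
8,6,5
7,5,4,3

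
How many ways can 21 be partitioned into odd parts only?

76

Direct enumeration gives 76 partitions.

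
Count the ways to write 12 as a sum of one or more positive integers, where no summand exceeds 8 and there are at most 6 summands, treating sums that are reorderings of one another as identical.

There are too many to list fully; the first 12 (by largest part) are:
8,4
8,3,1
8,2,2
8,2,1,1
8,1,1,1,1
7,5
7,4,1
7,3,2
7,3,1,1
7,2,2,1
7,2,1,1,1
7,1,1,1,1,1
…and 39 more, for 51 total.

51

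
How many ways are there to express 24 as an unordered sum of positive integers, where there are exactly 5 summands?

164

Direct enumeration gives 164 partitions.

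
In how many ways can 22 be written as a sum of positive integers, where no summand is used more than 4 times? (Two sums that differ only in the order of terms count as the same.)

628

Systematic enumeration (by largest part, then next-largest, …) yields 628.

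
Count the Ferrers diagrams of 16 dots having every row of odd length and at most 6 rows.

20

The partitions of 16 that satisfy the conditions:
1, 15
3, 13
1, 1, 1, 13
5, 11
1, 1, 3, 11
1, 1, 1, 1, 1, 11
7, 9
1, 1, 5, 9
1, 3, 3, 9
1, 1, 1, 1, 3, 9
1, 1, 7, 7
1, 3, 5, 7
1, 1, 1, 1, 5, 7
3, 3, 3, 7
1, 1, 1, 3, 3, 7
1, 5, 5, 5
3, 3, 5, 5
1, 1, 1, 3, 5, 5
1, 1, 3, 3, 3, 5
1, 3, 3, 3, 3, 3
Counting gives 20.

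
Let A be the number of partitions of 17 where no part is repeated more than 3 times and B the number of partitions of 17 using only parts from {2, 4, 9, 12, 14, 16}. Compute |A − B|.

Partitions of 17 where no part is repeated more than 3 times: 166.
Partitions of 17 using only parts from {2, 4, 9, 12, 14, 16}: 3.
|166 − 3| = 163.

163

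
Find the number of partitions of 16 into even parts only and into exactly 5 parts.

3

Listing the qualifying partitions of 16:
8, 2, 2, 2, 2
6, 4, 2, 2, 2
4, 4, 4, 2, 2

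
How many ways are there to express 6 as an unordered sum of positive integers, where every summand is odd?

4

Listing the qualifying partitions of 6:
5,1
3,3
3,1,1,1
1,1,1,1,1,1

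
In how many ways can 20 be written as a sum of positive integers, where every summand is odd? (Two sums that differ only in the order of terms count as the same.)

64

A partial list (first 12 by largest part):
19,1
17,3
17,1,1,1
15,5
15,3,1,1
15,1,1,1,1,1
13,7
13,5,1,1
13,3,3,1
13,3,1,1,1,1
13,1,1,1,1,1,1,1
11,9
…and 52 more, for 64 total.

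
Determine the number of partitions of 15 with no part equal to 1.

41

A partial list (first 12 by largest part):
15
13 + 2
12 + 3
11 + 4
11 + 2 + 2
10 + 5
10 + 3 + 2
9 + 6
9 + 4 + 2
9 + 3 + 3
9 + 2 + 2 + 2
8 + 7
…and 29 more, for 41 total.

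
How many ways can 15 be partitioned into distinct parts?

27

There are too many to list fully; the first 12 (by largest part) are:
15
14+1
13+2
12+3
12+2+1
11+4
11+3+1
10+5
10+4+1
10+3+2
9+6
9+5+1
…and 15 more, for 27 total.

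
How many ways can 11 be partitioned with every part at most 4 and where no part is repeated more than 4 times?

The partitions of 11 that satisfy the conditions:
3, 4, 4
1, 2, 4, 4
1, 1, 1, 4, 4
1, 3, 3, 4
2, 2, 3, 4
1, 1, 2, 3, 4
1, 1, 1, 1, 3, 4
1, 2, 2, 2, 4
1, 1, 1, 2, 2, 4
2, 3, 3, 3
1, 1, 3, 3, 3
1, 2, 2, 3, 3
1, 1, 1, 2, 3, 3
2, 2, 2, 2, 3
1, 1, 2, 2, 2, 3
1, 1, 1, 1, 2, 2, 3
1, 1, 1, 2, 2, 2, 2

17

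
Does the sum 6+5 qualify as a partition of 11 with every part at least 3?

Yes

The parts sum to 11, and the condition 'every summand is at least 3' holds.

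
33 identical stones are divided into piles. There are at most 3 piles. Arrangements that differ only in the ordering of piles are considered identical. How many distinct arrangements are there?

108

Direct enumeration gives 108 partitions.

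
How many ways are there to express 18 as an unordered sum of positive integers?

385

Direct enumeration gives 385 partitions.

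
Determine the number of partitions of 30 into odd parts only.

296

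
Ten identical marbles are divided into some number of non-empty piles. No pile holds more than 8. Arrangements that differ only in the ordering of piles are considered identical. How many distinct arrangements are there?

40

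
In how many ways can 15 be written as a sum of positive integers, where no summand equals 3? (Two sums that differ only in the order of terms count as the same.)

Enumerating by decreasing first part gives 99 partitions in all.

99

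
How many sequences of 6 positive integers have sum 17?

4368

Equivalently, choose which 5 of the 16 gaps become plus signs: C(16,5) = 4368.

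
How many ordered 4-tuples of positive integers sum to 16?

455

A composition of 16 into 4 positive parts is chosen by placing 3 dividers among the 15 gaps between 16 units: C(15,3) = 455.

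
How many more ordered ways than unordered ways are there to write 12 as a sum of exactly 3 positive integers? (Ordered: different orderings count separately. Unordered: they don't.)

Compositions: C(11,2) = 55.
Partitions of 12 into exactly 3 parts: 12.
Difference: 55 − 12 = 43.

43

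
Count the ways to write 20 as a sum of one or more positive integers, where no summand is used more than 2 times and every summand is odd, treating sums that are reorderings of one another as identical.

18

The partitions of 20 that satisfy the conditions:
1+19
3+17
5+15
1+1+3+15
7+13
1+1+5+13
1+3+3+13
9+11
1+1+7+11
1+3+5+11
1+1+9+9
1+3+7+9
1+5+5+9
3+3+5+9
1+5+7+7
3+3+7+7
3+5+5+7
1+1+3+3+5+7
Counting gives 18.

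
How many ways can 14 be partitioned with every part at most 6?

There are 90 such partitions.

90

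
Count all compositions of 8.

128

The number of compositions of n is 2^(n−1); here 2^7 = 128.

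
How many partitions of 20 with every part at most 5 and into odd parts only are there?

20

Enumerating:
5+5+5+5
1+1+3+5+5+5
1+1+1+1+1+5+5+5
1+3+3+3+5+5
1+1+1+1+3+3+5+5
1+1+1+1+1+1+1+3+5+5
1+1+1+1+1+1+1+1+1+1+5+5
3+3+3+3+3+5
1+1+1+3+3+3+3+5
1+1+1+1+1+1+3+3+3+5
1+1+1+1+1+1+1+1+1+3+3+5
1+1+1+1+1+1+1+1+1+1+1+1+3+5
1+1+1+1+1+1+1+1+1+1+1+1+1+1+1+5
1+1+3+3+3+3+3+3
1+1+1+1+1+3+3+3+3+3
1+1+1+1+1+1+1+1+3+3+3+3
1+1+1+1+1+1+1+1+1+1+1+3+3+3
1+1+1+1+1+1+1+1+1+1+1+1+1+1+3+3
1+1+1+1+1+1+1+1+1+1+1+1+1+1+1+1+1+3
1+1+1+1+1+1+1+1+1+1+1+1+1+1+1+1+1+1+1+1
That's 20 in total.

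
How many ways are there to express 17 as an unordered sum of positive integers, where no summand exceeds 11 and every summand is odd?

A partial list (first 12 by largest part):
1 + 5 + 11
3 + 3 + 11
1 + 1 + 1 + 3 + 11
1 + 1 + 1 + 1 + 1 + 1 + 11
1 + 7 + 9
3 + 5 + 9
1 + 1 + 1 + 5 + 9
1 + 1 + 3 + 3 + 9
1 + 1 + 1 + 1 + 1 + 3 + 9
1 + 1 + 1 + 1 + 1 + 1 + 1 + 1 + 9
3 + 7 + 7
1 + 1 + 1 + 7 + 7
…and 22 more, for 34 total.

34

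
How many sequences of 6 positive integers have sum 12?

By stars and bars with positive parts, the count is C(11,5) = 462.

462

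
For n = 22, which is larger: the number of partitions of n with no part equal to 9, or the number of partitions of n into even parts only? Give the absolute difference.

Partitions of 22 with no part equal to 9: 901.
Partitions of 22 into even parts only: 56.
|901 − 56| = 845.

845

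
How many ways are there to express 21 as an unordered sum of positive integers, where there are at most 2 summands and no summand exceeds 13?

Listing the qualifying partitions of 21:
13 + 8
12 + 9
11 + 10

3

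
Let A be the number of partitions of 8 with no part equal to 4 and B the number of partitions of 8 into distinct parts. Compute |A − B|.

Partitions of 8 with no part equal to 4: 17.
Partitions of 8 into distinct parts: 6.
|17 − 6| = 11.

11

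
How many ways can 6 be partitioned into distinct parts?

4

Listing the qualifying partitions of 6:
6
1 + 5
2 + 4
1 + 2 + 3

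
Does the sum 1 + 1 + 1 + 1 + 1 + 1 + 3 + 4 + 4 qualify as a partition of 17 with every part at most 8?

Yes

The parts sum to 17, and the condition 'no summand exceeds 8' holds.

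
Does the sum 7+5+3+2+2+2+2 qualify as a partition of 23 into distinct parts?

No

The parts sum to 23, and the condition 'all summands are distinct' is violated.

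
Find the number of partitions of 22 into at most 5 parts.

Systematic enumeration (by largest part, then next-largest, …) yields 255.

255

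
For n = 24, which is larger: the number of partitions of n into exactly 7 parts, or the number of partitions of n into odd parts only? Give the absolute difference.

79

Partitions of 24 into exactly 7 parts: 201.
Partitions of 24 into odd parts only: 122.
|201 − 122| = 79.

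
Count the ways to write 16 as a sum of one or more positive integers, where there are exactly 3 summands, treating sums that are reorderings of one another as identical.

21

Listing the qualifying partitions of 16:
14,1,1
13,2,1
12,3,1
12,2,2
11,4,1
11,3,2
10,5,1
10,4,2
10,3,3
9,6,1
9,5,2
9,4,3
8,7,1
8,6,2
8,5,3
8,4,4
7,7,2
7,6,3
7,5,4
6,6,4
6,5,5
Counting gives 21.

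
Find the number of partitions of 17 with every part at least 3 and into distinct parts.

12

They are:
17
14+3
13+4
12+5
11+6
10+7
10+4+3
9+8
9+5+3
8+6+3
8+5+4
7+6+4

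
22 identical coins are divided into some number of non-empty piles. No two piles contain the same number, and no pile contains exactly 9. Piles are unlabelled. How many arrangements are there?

Enumerating by decreasing first part gives 73 partitions in all.

73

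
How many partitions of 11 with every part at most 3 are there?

16

They are:
3 + 3 + 3 + 2
3 + 3 + 3 + 1 + 1
3 + 3 + 2 + 2 + 1
3 + 3 + 2 + 1 + 1 + 1
3 + 3 + 1 + 1 + 1 + 1 + 1
3 + 2 + 2 + 2 + 2
3 + 2 + 2 + 2 + 1 + 1
3 + 2 + 2 + 1 + 1 + 1 + 1
3 + 2 + 1 + 1 + 1 + 1 + 1 + 1
3 + 1 + 1 + 1 + 1 + 1 + 1 + 1 + 1
2 + 2 + 2 + 2 + 2 + 1
2 + 2 + 2 + 2 + 1 + 1 + 1
2 + 2 + 2 + 1 + 1 + 1 + 1 + 1
2 + 2 + 1 + 1 + 1 + 1 + 1 + 1 + 1
2 + 1 + 1 + 1 + 1 + 1 + 1 + 1 + 1 + 1
1 + 1 + 1 + 1 + 1 + 1 + 1 + 1 + 1 + 1 + 1
That's 16 in total.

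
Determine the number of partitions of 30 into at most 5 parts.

674

There are 674 such partitions.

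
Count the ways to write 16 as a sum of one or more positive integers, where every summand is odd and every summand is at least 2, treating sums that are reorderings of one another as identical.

Enumerating:
13,3
11,5
9,7
7,3,3,3
5,5,3,3
That's 5 in total.

5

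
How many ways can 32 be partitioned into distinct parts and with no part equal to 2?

221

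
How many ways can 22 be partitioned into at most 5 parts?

255

Systematic enumeration (by largest part, then next-largest, …) yields 255.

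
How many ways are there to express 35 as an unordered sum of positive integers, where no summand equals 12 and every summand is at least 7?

40

There are too many to list fully; the first 12 (by largest part) are:
35
28, 7
27, 8
26, 9
25, 10
24, 11
22, 13
21, 14
21, 7, 7
20, 15
20, 8, 7
19, 16
…and 28 more, for 40 total.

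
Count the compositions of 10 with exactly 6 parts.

126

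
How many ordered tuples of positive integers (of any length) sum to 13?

4096

The number of compositions of n is 2^(n−1); here 2^12 = 4096.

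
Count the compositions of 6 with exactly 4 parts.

By stars and bars with positive parts, the count is C(5,3) = 10.

10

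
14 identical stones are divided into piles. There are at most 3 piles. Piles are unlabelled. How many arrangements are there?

24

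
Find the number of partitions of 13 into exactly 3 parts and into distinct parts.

They are:
10, 2, 1
9, 3, 1
8, 4, 1
8, 3, 2
7, 5, 1
7, 4, 2
6, 5, 2
6, 4, 3

8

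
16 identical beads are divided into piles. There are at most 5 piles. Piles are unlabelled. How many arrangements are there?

101

Systematic enumeration (by largest part, then next-largest, …) yields 101.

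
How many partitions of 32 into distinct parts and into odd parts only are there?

23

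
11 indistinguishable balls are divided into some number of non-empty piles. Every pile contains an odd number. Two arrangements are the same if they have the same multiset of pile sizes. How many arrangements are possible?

12

They are:
11
9+1+1
7+3+1
7+1+1+1+1
5+5+1
5+3+3
5+3+1+1+1
5+1+1+1+1+1+1
3+3+3+1+1
3+3+1+1+1+1+1
3+1+1+1+1+1+1+1+1
1+1+1+1+1+1+1+1+1+1+1
Counting gives 12.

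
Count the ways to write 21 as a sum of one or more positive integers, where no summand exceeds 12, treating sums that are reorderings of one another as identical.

A full systematic count gives 725.

725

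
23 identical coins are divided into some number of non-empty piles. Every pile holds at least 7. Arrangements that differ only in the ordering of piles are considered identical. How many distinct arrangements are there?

The partitions of 23 that satisfy the conditions:
23
16, 7
15, 8
14, 9
13, 10
12, 11
9, 7, 7
8, 8, 7
Counting gives 8.

8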